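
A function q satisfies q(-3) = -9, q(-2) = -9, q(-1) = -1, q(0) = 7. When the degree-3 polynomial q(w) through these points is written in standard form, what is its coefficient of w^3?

-4/3

The leading coefficient equals the top divided difference q[-3,-2,-1,0].
q[-3,-2] = (-9 - (-9)) / (-2 - (-3)) = 0
q[-2,-1] = (-1 - (-9)) / (-1 - (-2)) = 8
q[-1,0] = (7 - (-1)) / (0 - (-1)) = 8
q[-3,-2,-1] = (8 - 0) / (-1 - (-3)) = 4
q[-2,-1,0] = (8 - 8) / (0 - (-2)) = 0
q[-3,-2,-1,0] = (0 - 4) / (0 - (-3)) = -4/3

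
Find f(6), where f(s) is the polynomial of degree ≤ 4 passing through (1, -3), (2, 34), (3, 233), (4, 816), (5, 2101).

4502

L_0(6) = (4)·(3)·(2)·(1)/[(-1)·(-2)·(-3)·(-4)] = 1
L_1(6) = (5)·(3)·(2)·(1)/[(1)·(-1)·(-2)·(-3)] = -5
L_2(6) = (5)·(4)·(2)·(1)/[(2)·(1)·(-1)·(-2)] = 10
L_3(6) = (5)·(4)·(3)·(1)/[(3)·(2)·(1)·(-1)] = -10
L_4(6) = (5)·(4)·(3)·(2)/[(4)·(3)·(2)·(1)] = 5
Sum: (-3)·(1) + 34·(-5) + 233·(10) + 816·(-10) + 2101·(5) = 4502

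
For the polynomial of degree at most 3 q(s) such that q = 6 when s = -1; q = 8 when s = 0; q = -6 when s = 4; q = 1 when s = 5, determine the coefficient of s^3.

8/15

L_0(s) = s(s - 4)(s - 5) / [-30] = -(1/30)s^3 + (3/10)s^2 - (2/3)s
L_1(s) = (s + 1)(s - 4)(s - 5) / [20] = (1/20)s^3 - (2/5)s^2 + (11/20)s + 1
L_2(s) = (s + 1)s(s - 5) / [-20] = -(1/20)s^3 + (1/5)s^2 + (1/4)s
L_3(s) = (s + 1)s(s - 4) / [30] = (1/30)s^3 - (1/10)s^2 - (2/15)s
q(s) = 6·L_0 + 8·L_1 + (-6)·L_2 + 1·L_3
Only the coefficient of s^3 is needed; take it from each L_i and combine:
6·(-1/30) + 8·(1/20) + (-6)·(-1/20) + 1·(1/30) = 8/15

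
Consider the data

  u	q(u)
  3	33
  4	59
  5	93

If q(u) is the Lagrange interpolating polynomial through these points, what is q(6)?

L_0(6) = (2)·(1)/[(-1)·(-2)] = 1
L_1(6) = (3)·(1)/[(1)·(-1)] = -3
L_2(6) = (3)·(2)/[(2)·(1)] = 3
Sum: 33·(1) + 59·(-3) + 93·(3) = 135

135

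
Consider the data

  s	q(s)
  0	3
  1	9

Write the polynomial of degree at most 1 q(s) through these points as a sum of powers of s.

L_0(s) = (s - 1) / [-1] = -s + 1
L_1(s) = s / [1] = s
q(s) = 3·L_0 + 9·L_1
  3·L_0(s) = -3s + 3
  9·L_1(s) = 9s
Adding term by term: 6s + 3

q(s) = 6s + 3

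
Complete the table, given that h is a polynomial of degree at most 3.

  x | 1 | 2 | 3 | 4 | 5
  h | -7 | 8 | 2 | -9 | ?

-9

The 4 known values determine h uniquely (degree ≤ 3).
L_0(5) = (3)·(2)·(1)/[(-1)·(-2)·(-3)] = -1
L_1(5) = (4)·(2)·(1)/[(1)·(-1)·(-2)] = 4
L_2(5) = (4)·(3)·(1)/[(2)·(1)·(-1)] = -6
L_3(5) = (4)·(3)·(2)/[(3)·(2)·(1)] = 4
Sum: (-7)·(-1) + 8·(4) + 2·(-6) + (-9)·(4) = -9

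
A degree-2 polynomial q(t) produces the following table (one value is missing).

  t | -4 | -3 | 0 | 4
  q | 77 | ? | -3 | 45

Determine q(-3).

The 3 known values determine q uniquely (degree ≤ 2).
L_0(-3) = (-3)·(-7)/[(-4)·(-8)] = 21/32
L_1(-3) = (1)·(-7)/[(4)·(-4)] = 7/16
L_2(-3) = (1)·(-3)/[(8)·(4)] = -3/32
Sum: 77·(21/32) + (-3)·(7/16) + 45·(-3/32) = 45

45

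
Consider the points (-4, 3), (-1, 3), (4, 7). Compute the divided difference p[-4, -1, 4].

p[-4,-1] = (3 - 3) / (-1 - (-4)) = 0
p[-1,4] = (7 - 3) / (4 - (-1)) = 4/5
p[-4,-1,4] = (4/5 - 0) / (4 - (-4)) = 1/10

1/10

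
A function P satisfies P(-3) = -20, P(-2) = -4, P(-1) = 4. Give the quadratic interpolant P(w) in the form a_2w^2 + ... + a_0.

P(w) = -4w^2 - 4w + 4

L_0(w) = (w + 2)(w + 1) / [2] = (1/2)w^2 + (3/2)w + 1
L_1(w) = (w + 3)(w + 1) / [-1] = -w^2 - 4w - 3
L_2(w) = (w + 3)(w + 2) / [2] = (1/2)w^2 + (5/2)w + 3
P(w) = (-20)·L_0 + (-4)·L_1 + 4·L_2
  (-20)·L_0(w) = -10w^2 - 30w - 20
  (-4)·L_1(w) = 4w^2 + 16w + 12
  4·L_2(w) = 2w^2 + 10w + 12
Adding term by term: -4w^2 - 4w + 4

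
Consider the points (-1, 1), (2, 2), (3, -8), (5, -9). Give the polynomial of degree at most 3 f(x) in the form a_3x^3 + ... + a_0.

f(x) = (23/24)x^3 - (77/12)x^2 + (31/8)x + 49/4

Newton's divided differences:
f[-1,2] = (2 - 1) / (2 - (-1)) = 1/3
f[2,3] = (-8 - 2) / (3 - 2) = -10
f[3,5] = (-9 - (-8)) / (5 - 3) = -1/2
f[-1,2,3] = (-10 - 1/3) / (3 - (-1)) = -31/12
f[2,3,5] = (-1/2 - (-10)) / (5 - 2) = 19/6
f[-1,2,3,5] = (19/6 - (-31/12)) / (5 - (-1)) = 23/24
f(x) = 1 + (1/3)·(x + 1) + (-31/12)·(x + 1)(x - 2) + (23/24)·(x + 1)(x - 2)(x - 3)
Expanding: f(x) = (23/24)x^3 - (77/12)x^2 + (31/8)x + 49/4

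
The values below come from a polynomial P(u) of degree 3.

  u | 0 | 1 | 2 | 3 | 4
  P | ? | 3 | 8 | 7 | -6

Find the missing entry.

-2

The 4 known values determine P uniquely (degree ≤ 3).
Evaluate each Lagrange basis at u = 0:
L_0(0) = (-2)·(-3)·(-4)/[(-1)·(-2)·(-3)] = 4
L_1(0) = (-1)·(-3)·(-4)/[(1)·(-1)·(-2)] = -6
L_2(0) = (-1)·(-2)·(-4)/[(2)·(1)·(-1)] = 4
L_3(0) = (-1)·(-2)·(-3)/[(3)·(2)·(1)] = -1
Sum: 3·(4) + 8·(-6) + 7·(4) + (-6)·(-1) = -2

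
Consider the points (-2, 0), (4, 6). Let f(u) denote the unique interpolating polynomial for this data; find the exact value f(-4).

-2

Evaluate each Lagrange basis at u = -4:
L_0(-4) = (-8)/[(-6)] = 4/3
L_1(-4) = (-2)/[(6)] = -1/3
Sum: 0 + 6·(-1/3) = -2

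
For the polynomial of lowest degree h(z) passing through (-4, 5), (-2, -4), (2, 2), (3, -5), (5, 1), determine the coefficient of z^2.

Build the Lagrange basis polynomials:
L_0(z) = (z + 2)(z - 2)(z - 3)(z - 5) / [756] = (1/756)z^4 - (2/189)z^3 + (11/756)z^2 + (8/189)z - 5/63
L_1(z) = (z + 4)(z - 2)(z - 3)(z - 5) / [-280] = -(1/280)z^4 + (3/140)z^3 + (9/280)z^2 - (47/140)z + 3/7
L_2(z) = (z + 4)(z + 2)(z - 3)(z - 5) / [72] = (1/72)z^4 - (1/36)z^3 - (25/72)z^2 + (13/36)z + 5/3
L_3(z) = (z + 4)(z + 2)(z - 2)(z - 5) / [-70] = -(1/70)z^4 + (1/70)z^3 + (12/35)z^2 - (2/35)z - 8/7
L_4(z) = (z + 4)(z + 2)(z - 2)(z - 3) / [378] = (1/378)z^4 + (1/378)z^3 - (8/189)z^2 - (2/189)z + 8/63
h(z) = 5·L_0 + (-4)·L_1 + 2·L_2 + (-5)·L_3 + 1·L_4
Only the coefficient of z^2 is needed; take it from each L_i and combine:
5·(11/756) + (-4)·(9/280) + 2·(-25/72) + (-5)·(12/35) + 1·(-8/189) = -2369/945

-2369/945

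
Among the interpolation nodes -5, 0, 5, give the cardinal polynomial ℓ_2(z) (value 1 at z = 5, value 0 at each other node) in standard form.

ℓ_2(z) = (1/50)z^2 + (1/10)z

ℓ_2(z) = (z + 5)z / [(10)·(5)]
       = (z^2 + 5z) / (50)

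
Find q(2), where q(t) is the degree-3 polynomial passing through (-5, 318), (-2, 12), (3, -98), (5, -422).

Using Newton's divided-difference form:
q[-5,-2] = (12 - 318) / (-2 - (-5)) = -102
q[-2,3] = (-98 - 12) / (3 - (-2)) = -22
q[3,5] = (-422 - (-98)) / (5 - 3) = -162
q[-5,-2,3] = (-22 - (-102)) / (3 - (-5)) = 10
q[-2,3,5] = (-162 - (-22)) / (5 - (-2)) = -20
q[-5,-2,3,5] = (-20 - 10) / (5 - (-5)) = -3
q(2) = 318 + (-102)·(7) + 10·(7)·(4) + (-3)·(7)·(4)·(-1) = -32

-32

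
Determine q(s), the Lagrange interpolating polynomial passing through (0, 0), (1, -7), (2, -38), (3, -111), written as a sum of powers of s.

q(s) = -3s^3 - 3s^2 - s

L_0(s) = (s - 1)(s - 2)(s - 3) / [-6] = -(1/6)s^3 + s^2 - (11/6)s + 1
L_1(s) = s(s - 2)(s - 3) / [2] = (1/2)s^3 - (5/2)s^2 + 3s
L_2(s) = s(s - 1)(s - 3) / [-2] = -(1/2)s^3 + 2s^2 - (3/2)s
L_3(s) = s(s - 1)(s - 2) / [6] = (1/6)s^3 - (1/2)s^2 + (1/3)s
q(s) = 0·L_0 + (-7)·L_1 + (-38)·L_2 + (-111)·L_3
  0·L_0(s) = 0
  (-7)·L_1(s) = -(7/2)s^3 + (35/2)s^2 - 21s
  (-38)·L_2(s) = 19s^3 - 76s^2 + 57s
  (-111)·L_3(s) = -(37/2)s^3 + (111/2)s^2 - 37s
Adding term by term: -3s^3 - 3s^2 - s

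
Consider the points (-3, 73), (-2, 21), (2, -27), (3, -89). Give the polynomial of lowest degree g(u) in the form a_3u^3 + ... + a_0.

g(u) = -3u^3 - u^2 + 1

Build the Lagrange basis polynomials:
L_0(u) = (u + 2)(u - 2)(u - 3) / [-30] = -(1/30)u^3 + (1/10)u^2 + (2/15)u - 2/5
L_1(u) = (u + 3)(u - 2)(u - 3) / [20] = (1/20)u^3 - (1/10)u^2 - (9/20)u + 9/10
L_2(u) = (u + 3)(u + 2)(u - 3) / [-20] = -(1/20)u^3 - (1/10)u^2 + (9/20)u + 9/10
L_3(u) = (u + 3)(u + 2)(u - 2) / [30] = (1/30)u^3 + (1/10)u^2 - (2/15)u - 2/5
g(u) = 73·L_0 + 21·L_1 + (-27)·L_2 + (-89)·L_3
  73·L_0(u) = -(73/30)u^3 + (73/10)u^2 + (146/15)u - 146/5
  21·L_1(u) = (21/20)u^3 - (21/10)u^2 - (189/20)u + 189/10
  (-27)·L_2(u) = (27/20)u^3 + (27/10)u^2 - (243/20)u - 243/10
  (-89)·L_3(u) = -(89/30)u^3 - (89/10)u^2 + (178/15)u + 178/5
Adding term by term: -3u^3 - u^2 + 1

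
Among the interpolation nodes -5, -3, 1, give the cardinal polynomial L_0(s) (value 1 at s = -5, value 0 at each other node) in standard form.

L_0(s) = (1/12)s^2 + (1/6)s - 1/4

L_0(s) = (s + 3)(s - 1) / [(-2)·(-6)]
       = (s^2 + 2s - 3) / (12)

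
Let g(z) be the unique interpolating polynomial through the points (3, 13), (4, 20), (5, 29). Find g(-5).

29

Using Newton's divided-difference form:
g[3,4] = (20 - 13) / (4 - 3) = 7
g[4,5] = (29 - 20) / (5 - 4) = 9
g[3,4,5] = (9 - 7) / (5 - 3) = 1
g(-5) = 13 + 7·(-8) + 1·(-8)·(-9) = 29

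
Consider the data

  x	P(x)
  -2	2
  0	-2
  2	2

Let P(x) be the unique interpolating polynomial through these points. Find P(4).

L_0(4) = (4)·(2)/[(-2)·(-4)] = 1
L_1(4) = (6)·(2)/[(2)·(-2)] = -3
L_2(4) = (6)·(4)/[(4)·(2)] = 3
Sum: 2·(1) + (-2)·(-3) + 2·(3) = 14

14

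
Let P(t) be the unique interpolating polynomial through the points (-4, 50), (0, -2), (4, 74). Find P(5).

Using Newton's divided-difference form:
P[-4,0] = (-2 - 50) / (0 - (-4)) = -13
P[0,4] = (74 - (-2)) / (4 - 0) = 19
P[-4,0,4] = (19 - (-13)) / (4 - (-4)) = 4
P(5) = 50 + (-13)·(9) + 4·(9)·(5) = 113

113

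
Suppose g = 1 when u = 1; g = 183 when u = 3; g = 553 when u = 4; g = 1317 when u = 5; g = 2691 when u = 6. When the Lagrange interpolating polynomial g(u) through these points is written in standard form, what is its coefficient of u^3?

0

Build the Lagrange basis polynomials:
L_0(u) = (u - 3)(u - 4)(u - 5)(u - 6) / [120] = (1/120)u^4 - (3/20)u^3 + (119/120)u^2 - (57/20)u + 3
L_1(u) = (u - 1)(u - 4)(u - 5)(u - 6) / [-12] = -(1/12)u^4 + (4/3)u^3 - (89/12)u^2 + (97/6)u - 10
L_2(u) = (u - 1)(u - 3)(u - 5)(u - 6) / [6] = (1/6)u^4 - (5/2)u^3 + (77/6)u^2 - (51/2)u + 15
L_3(u) = (u - 1)(u - 3)(u - 4)(u - 6) / [-8] = -(1/8)u^4 + (7/4)u^3 - (67/8)u^2 + (63/4)u - 9
L_4(u) = (u - 1)(u - 3)(u - 4)(u - 5) / [30] = (1/30)u^4 - (13/30)u^3 + (59/30)u^2 - (107/30)u + 2
g(u) = 1·L_0 + 183·L_1 + 553·L_2 + 1317·L_3 + 2691·L_4
Only the coefficient of u^3 is needed; take it from each L_i and combine:
1·(-3/20) + 183·(4/3) + 553·(-5/2) + 1317·(7/4) + 2691·(-13/30) = 0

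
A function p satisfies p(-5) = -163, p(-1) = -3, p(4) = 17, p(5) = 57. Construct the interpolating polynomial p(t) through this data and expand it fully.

p(t) = t^3 - 2t^2 - 3t - 3

Build the Lagrange basis polynomials:
L_0(t) = (t + 1)(t - 4)(t - 5) / [-360] = -(1/360)t^3 + (1/45)t^2 - (11/360)t - 1/18
L_1(t) = (t + 5)(t - 4)(t - 5) / [120] = (1/120)t^3 - (1/30)t^2 - (5/24)t + 5/6
L_2(t) = (t + 5)(t + 1)(t - 5) / [-45] = -(1/45)t^3 - (1/45)t^2 + (5/9)t + 5/9
L_3(t) = (t + 5)(t + 1)(t - 4) / [60] = (1/60)t^3 + (1/30)t^2 - (19/60)t - 1/3
p(t) = (-163)·L_0 + (-3)·L_1 + 17·L_2 + 57·L_3
  (-163)·L_0(t) = (163/360)t^3 - (163/45)t^2 + (1793/360)t + 163/18
  (-3)·L_1(t) = -(1/40)t^3 + (1/10)t^2 + (5/8)t - 5/2
  17·L_2(t) = -(17/45)t^3 - (17/45)t^2 + (85/9)t + 85/9
  57·L_3(t) = (19/20)t^3 + (19/10)t^2 - (361/20)t - 19
Adding term by term: t^3 - 2t^2 - 3t - 3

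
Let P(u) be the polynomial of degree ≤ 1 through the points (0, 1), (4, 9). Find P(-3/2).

L_0(-3/2) = (-11/2)/[(-4)] = 11/8
L_1(-3/2) = (-3/2)/[(4)] = -3/8
Sum: 1·(11/8) + 9·(-3/8) = -2

-2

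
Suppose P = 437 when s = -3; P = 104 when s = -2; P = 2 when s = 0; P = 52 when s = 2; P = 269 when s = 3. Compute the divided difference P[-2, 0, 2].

19

P[-2,0] = (2 - 104) / (0 - (-2)) = -51
P[0,2] = (52 - 2) / (2 - 0) = 25
P[-2,0,2] = (25 - (-51)) / (2 - (-2)) = 19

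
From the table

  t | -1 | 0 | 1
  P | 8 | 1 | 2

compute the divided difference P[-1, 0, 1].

P[-1,0] = (1 - 8) / (0 - (-1)) = -7
P[0,1] = (2 - 1) / (1 - 0) = 1
P[-1,0,1] = (1 - (-7)) / (1 - (-1)) = 4

4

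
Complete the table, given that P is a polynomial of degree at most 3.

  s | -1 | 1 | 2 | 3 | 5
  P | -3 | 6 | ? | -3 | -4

17/8

The 4 known values determine P uniquely (degree ≤ 3).
Evaluate each Lagrange basis at s = 2:
L_0(2) = (1)·(-1)·(-3)/[(-2)·(-4)·(-6)] = -1/16
L_1(2) = (3)·(-1)·(-3)/[(2)·(-2)·(-4)] = 9/16
L_2(2) = (3)·(1)·(-3)/[(4)·(2)·(-2)] = 9/16
L_3(2) = (3)·(1)·(-1)/[(6)·(4)·(2)] = -1/16
Sum: (-3)·(-1/16) + 6·(9/16) + (-3)·(9/16) + (-4)·(-1/16) = 17/8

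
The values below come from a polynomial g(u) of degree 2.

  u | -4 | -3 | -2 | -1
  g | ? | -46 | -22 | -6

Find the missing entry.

The 3 known values determine g uniquely (degree ≤ 2).
Evaluate each Lagrange basis at u = -4:
L_0(-4) = (-2)·(-3)/[(-1)·(-2)] = 3
L_1(-4) = (-1)·(-3)/[(1)·(-1)] = -3
L_2(-4) = (-1)·(-2)/[(2)·(1)] = 1
Sum: (-46)·(3) + (-22)·(-3) + (-6)·(1) = -78

-78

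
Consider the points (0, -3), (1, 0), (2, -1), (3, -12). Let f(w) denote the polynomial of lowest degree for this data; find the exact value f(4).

Using Newton's divided-difference form:
f[0,1] = (0 - (-3)) / (1 - 0) = 3
f[1,2] = (-1 - 0) / (2 - 1) = -1
f[2,3] = (-12 - (-1)) / (3 - 2) = -11
f[0,1,2] = (-1 - 3) / (2 - 0) = -2
f[1,2,3] = (-11 - (-1)) / (3 - 1) = -5
f[0,1,2,3] = (-5 - (-2)) / (3 - 0) = -1
f(4) = -3 + 3·(4) + (-2)·(4)·(3) + (-1)·(4)·(3)·(2) = -39

-39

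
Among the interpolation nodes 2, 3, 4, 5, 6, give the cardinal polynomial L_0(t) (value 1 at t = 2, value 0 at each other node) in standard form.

L_0(t) = (t - 3)(t - 4)(t - 5)(t - 6) / [(-1)·(-2)·(-3)·(-4)]
       = (t^4 - 18t^3 + 119t^2 - 342t + 360) / (24)

L_0(t) = (1/24)t^4 - (3/4)t^3 + (119/24)t^2 - (57/4)t + 15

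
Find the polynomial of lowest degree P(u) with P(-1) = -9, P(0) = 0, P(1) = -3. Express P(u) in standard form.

P(u) = -6u^2 + 3u

Newton's divided differences:
P[-1,0] = (0 - (-9)) / (0 - (-1)) = 9
P[0,1] = (-3 - 0) / (1 - 0) = -3
P[-1,0,1] = (-3 - 9) / (1 - (-1)) = -6
P(u) = -9 + 9·(u + 1) + (-6)·(u + 1)u
Expanding: P(u) = -6u^2 + 3u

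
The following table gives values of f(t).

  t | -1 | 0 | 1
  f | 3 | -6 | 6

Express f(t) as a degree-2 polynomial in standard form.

Build the Lagrange basis polynomials:
L_0(t) = t(t - 1) / [2] = (1/2)t^2 - (1/2)t
L_1(t) = (t + 1)(t - 1) / [-1] = -t^2 + 1
L_2(t) = (t + 1)t / [2] = (1/2)t^2 + (1/2)t
f(t) = 3·L_0 + (-6)·L_1 + 6·L_2
  3·L_0(t) = (3/2)t^2 - (3/2)t
  (-6)·L_1(t) = 6t^2 - 6
  6·L_2(t) = 3t^2 + 3t
Adding term by term: (21/2)t^2 + (3/2)t - 6

f(t) = (21/2)t^2 + (3/2)t - 6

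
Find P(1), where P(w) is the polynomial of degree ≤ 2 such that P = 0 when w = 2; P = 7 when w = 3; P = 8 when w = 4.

-13

Using Newton's divided-difference form:
P[2,3] = (7 - 0) / (3 - 2) = 7
P[3,4] = (8 - 7) / (4 - 3) = 1
P[2,3,4] = (1 - 7) / (4 - 2) = -3
P(1) = 0 + 7·(-1) + (-3)·(-1)·(-2) = -13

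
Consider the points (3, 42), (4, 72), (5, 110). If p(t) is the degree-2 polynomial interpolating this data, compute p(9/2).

Using Newton's divided-difference form:
p[3,4] = (72 - 42) / (4 - 3) = 30
p[4,5] = (110 - 72) / (5 - 4) = 38
p[3,4,5] = (38 - 30) / (5 - 3) = 4
p(9/2) = 42 + 30·(3/2) + 4·(3/2)·(1/2) = 90

90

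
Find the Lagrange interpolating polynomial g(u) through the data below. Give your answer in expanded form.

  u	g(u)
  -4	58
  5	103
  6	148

g(u) = 4u^2 + u - 2

Build the Lagrange basis polynomials:
L_0(u) = (u - 5)(u - 6) / [90] = (1/90)u^2 - (11/90)u + 1/3
L_1(u) = (u + 4)(u - 6) / [-9] = -(1/9)u^2 + (2/9)u + 8/3
L_2(u) = (u + 4)(u - 5) / [10] = (1/10)u^2 - (1/10)u - 2
g(u) = 58·L_0 + 103·L_1 + 148·L_2
  58·L_0(u) = (29/45)u^2 - (319/45)u + 58/3
  103·L_1(u) = -(103/9)u^2 + (206/9)u + 824/3
  148·L_2(u) = (74/5)u^2 - (74/5)u - 296
Adding term by term: 4u^2 + u - 2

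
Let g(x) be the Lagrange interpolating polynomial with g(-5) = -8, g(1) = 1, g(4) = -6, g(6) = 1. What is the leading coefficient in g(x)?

43/297

Build the Lagrange basis polynomials:
L_0(x) = (x - 1)(x - 4)(x - 6) / [-594] = -(1/594)x^3 + (1/54)x^2 - (17/297)x + 4/99
L_1(x) = (x + 5)(x - 4)(x - 6) / [90] = (1/90)x^3 - (1/18)x^2 - (13/45)x + 4/3
L_2(x) = (x + 5)(x - 1)(x - 6) / [-54] = -(1/54)x^3 + (1/27)x^2 + (29/54)x - 5/9
L_3(x) = (x + 5)(x - 1)(x - 4) / [110] = (1/110)x^3 - (21/110)x + 2/11
g(x) = (-8)·L_0 + 1·L_1 + (-6)·L_2 + 1·L_3
Only the coefficient of x^3 is needed; take it from each L_i and combine:
(-8)·(-1/594) + 1·(1/90) + (-6)·(-1/54) + 1·(1/110) = 43/297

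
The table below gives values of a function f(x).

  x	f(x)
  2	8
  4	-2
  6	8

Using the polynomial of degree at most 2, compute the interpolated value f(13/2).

109/8

Using Newton's divided-difference form:
f[2,4] = (-2 - 8) / (4 - 2) = -5
f[4,6] = (8 - (-2)) / (6 - 4) = 5
f[2,4,6] = (5 - (-5)) / (6 - 2) = 5/2
f(13/2) = 8 + (-5)·(9/2) + (5/2)·(9/2)·(5/2) = 109/8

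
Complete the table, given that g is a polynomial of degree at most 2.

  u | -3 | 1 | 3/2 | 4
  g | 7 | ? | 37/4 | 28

The 3 known values determine g uniquely (degree ≤ 2).
L_0(1) = (-1/2)·(-3)/[(-9/2)·(-7)] = 1/21
L_1(1) = (4)·(-3)/[(9/2)·(-5/2)] = 16/15
L_2(1) = (4)·(-1/2)/[(7)·(5/2)] = -4/35
Sum: 7·(1/21) + 37/4·(16/15) + 28·(-4/35) = 7

7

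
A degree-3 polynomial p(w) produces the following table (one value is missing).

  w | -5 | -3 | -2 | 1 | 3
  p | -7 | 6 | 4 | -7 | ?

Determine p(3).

The 4 known values determine p uniquely (degree ≤ 3).
L_0(3) = (6)·(5)·(2)/[(-2)·(-3)·(-6)] = -5/3
L_1(3) = (8)·(5)·(2)/[(2)·(-1)·(-4)] = 10
L_2(3) = (8)·(6)·(2)/[(3)·(1)·(-3)] = -32/3
L_3(3) = (8)·(6)·(5)/[(6)·(4)·(3)] = 10/3
Sum: (-7)·(-5/3) + 6·(10) + 4·(-32/3) + (-7)·(10/3) = 17/3

17/3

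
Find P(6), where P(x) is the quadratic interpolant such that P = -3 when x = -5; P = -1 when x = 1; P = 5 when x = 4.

L_0(6) = (5)·(2)/[(-6)·(-9)] = 5/27
L_1(6) = (11)·(2)/[(6)·(-3)] = -11/9
L_2(6) = (11)·(5)/[(9)·(3)] = 55/27
Sum: (-3)·(5/27) + (-1)·(-11/9) + 5·(55/27) = 293/27

293/27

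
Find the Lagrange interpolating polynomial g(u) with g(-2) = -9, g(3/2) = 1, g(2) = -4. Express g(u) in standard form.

Build the Lagrange basis polynomials:
L_0(u) = (u - 3/2)(u - 2) / [14] = (1/14)u^2 - (1/4)u + 3/14
L_1(u) = (u + 2)(u - 2) / [-7/4] = -(4/7)u^2 + 16/7
L_2(u) = (u + 2)(u - 3/2) / [2] = (1/2)u^2 + (1/4)u - 3/2
g(u) = (-9)·L_0 + 1·L_1 + (-4)·L_2
  (-9)·L_0(u) = -(9/14)u^2 + (9/4)u - 27/14
  1·L_1(u) = -(4/7)u^2 + 16/7
  (-4)·L_2(u) = -2u^2 - u + 6
Adding term by term: -(45/14)u^2 + (5/4)u + 89/14

g(u) = -(45/14)u^2 + (5/4)u + 89/14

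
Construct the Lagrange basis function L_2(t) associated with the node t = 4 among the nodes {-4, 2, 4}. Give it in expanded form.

L_2(t) = (1/16)t^2 + (1/8)t - 1/2

L_2(t) = (t + 4)(t - 2) / [(8)·(2)]
       = (t^2 + 2t - 8) / (16)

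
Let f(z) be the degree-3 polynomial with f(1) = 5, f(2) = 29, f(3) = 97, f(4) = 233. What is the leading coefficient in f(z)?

Build the Lagrange basis polynomials:
L_0(z) = (z - 2)(z - 3)(z - 4) / [-6] = -(1/6)z^3 + (3/2)z^2 - (13/3)z + 4
L_1(z) = (z - 1)(z - 3)(z - 4) / [2] = (1/2)z^3 - 4z^2 + (19/2)z - 6
L_2(z) = (z - 1)(z - 2)(z - 4) / [-2] = -(1/2)z^3 + (7/2)z^2 - 7z + 4
L_3(z) = (z - 1)(z - 2)(z - 3) / [6] = (1/6)z^3 - z^2 + (11/6)z - 1
f(z) = 5·L_0 + 29·L_1 + 97·L_2 + 233·L_3
Only the coefficient of z^3 is needed; take it from each L_i and combine:
5·(-1/6) + 29·(1/2) + 97·(-1/2) + 233·(1/6) = 4

4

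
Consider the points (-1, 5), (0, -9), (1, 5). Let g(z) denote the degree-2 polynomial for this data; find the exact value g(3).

Using Newton's divided-difference form:
g[-1,0] = (-9 - 5) / (0 - (-1)) = -14
g[0,1] = (5 - (-9)) / (1 - 0) = 14
g[-1,0,1] = (14 - (-14)) / (1 - (-1)) = 14
g(3) = 5 + (-14)·(4) + 14·(4)·(3) = 117

117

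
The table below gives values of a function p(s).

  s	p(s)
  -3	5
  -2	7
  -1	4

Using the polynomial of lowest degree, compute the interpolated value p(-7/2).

Evaluate each Lagrange basis at s = -7/2:
L_0(-7/2) = (-3/2)·(-5/2)/[(-1)·(-2)] = 15/8
L_1(-7/2) = (-1/2)·(-5/2)/[(1)·(-1)] = -5/4
L_2(-7/2) = (-1/2)·(-3/2)/[(2)·(1)] = 3/8
Sum: 5·(15/8) + 7·(-5/4) + 4·(3/8) = 17/8

17/8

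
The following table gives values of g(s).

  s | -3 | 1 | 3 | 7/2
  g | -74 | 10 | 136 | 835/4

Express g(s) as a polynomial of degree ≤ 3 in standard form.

Newton's divided differences:
g[-3,1] = (10 - (-74)) / (1 - (-3)) = 21
g[1,3] = (136 - 10) / (3 - 1) = 63
g[3,7/2] = (835/4 - 136) / (7/2 - 3) = 291/2
g[-3,1,3] = (63 - 21) / (3 - (-3)) = 7
g[1,3,7/2] = (291/2 - 63) / (7/2 - 1) = 33
g[-3,1,3,7/2] = (33 - 7) / (7/2 - (-3)) = 4
g(s) = -74 + 21·(s + 3) + 7·(s + 3)(s - 1) + 4·(s + 3)(s - 1)(s - 3)
Expanding: g(s) = 4s^3 + 3s^2 - s + 4

g(s) = 4s^3 + 3s^2 - s + 4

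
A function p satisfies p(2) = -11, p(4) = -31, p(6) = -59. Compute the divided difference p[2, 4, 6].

-1

p[2,4] = (-31 - (-11)) / (4 - 2) = -10
p[4,6] = (-59 - (-31)) / (6 - 4) = -14
p[2,4,6] = (-14 - (-10)) / (6 - 2) = -1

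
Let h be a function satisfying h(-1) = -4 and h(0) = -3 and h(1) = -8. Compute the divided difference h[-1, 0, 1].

h[-1,0] = (-3 - (-4)) / (0 - (-1)) = 1
h[0,1] = (-8 - (-3)) / (1 - 0) = -5
h[-1,0,1] = (-5 - 1) / (1 - (-1)) = -3

-3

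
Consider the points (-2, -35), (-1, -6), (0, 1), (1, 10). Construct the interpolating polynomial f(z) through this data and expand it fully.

f(z) = 4z^3 + z^2 + 4z + 1

L_0(z) = (z + 1)z(z - 1) / [-6] = -(1/6)z^3 + (1/6)z
L_1(z) = (z + 2)z(z - 1) / [2] = (1/2)z^3 + (1/2)z^2 - z
L_2(z) = (z + 2)(z + 1)(z - 1) / [-2] = -(1/2)z^3 - z^2 + (1/2)z + 1
L_3(z) = (z + 2)(z + 1)z / [6] = (1/6)z^3 + (1/2)z^2 + (1/3)z
f(z) = (-35)·L_0 + (-6)·L_1 + 1·L_2 + 10·L_3
  (-35)·L_0(z) = (35/6)z^3 - (35/6)z
  (-6)·L_1(z) = -3z^3 - 3z^2 + 6z
  1·L_2(z) = -(1/2)z^3 - z^2 + (1/2)z + 1
  10·L_3(z) = (5/3)z^3 + 5z^2 + (10/3)z
Adding term by term: 4z^3 + z^2 + 4z + 1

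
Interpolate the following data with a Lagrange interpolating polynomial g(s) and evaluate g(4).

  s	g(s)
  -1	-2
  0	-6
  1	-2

58

Evaluate each Lagrange basis at s = 4:
L_0(4) = (4)·(3)/[(-1)·(-2)] = 6
L_1(4) = (5)·(3)/[(1)·(-1)] = -15
L_2(4) = (5)·(4)/[(2)·(1)] = 10
Sum: (-2)·(6) + (-6)·(-15) + (-2)·(10) = 58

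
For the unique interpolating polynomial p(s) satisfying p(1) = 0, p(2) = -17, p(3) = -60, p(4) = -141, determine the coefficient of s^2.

L_0(s) = (s - 2)(s - 3)(s - 4) / [-6] = -(1/6)s^3 + (3/2)s^2 - (13/3)s + 4
L_1(s) = (s - 1)(s - 3)(s - 4) / [2] = (1/2)s^3 - 4s^2 + (19/2)s - 6
L_2(s) = (s - 1)(s - 2)(s - 4) / [-2] = -(1/2)s^3 + (7/2)s^2 - 7s + 4
L_3(s) = (s - 1)(s - 2)(s - 3) / [6] = (1/6)s^3 - s^2 + (11/6)s - 1
p(s) = 0·L_0 + (-17)·L_1 + (-60)·L_2 + (-141)·L_3
Only the coefficient of s^2 is needed; take it from each L_i and combine:
0·(3/2) + (-17)·(-4) + (-60)·(7/2) + (-141)·(-1) = -1

-1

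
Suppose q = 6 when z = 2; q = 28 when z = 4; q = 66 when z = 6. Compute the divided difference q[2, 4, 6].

q[2,4] = (28 - 6) / (4 - 2) = 11
q[4,6] = (66 - 28) / (6 - 4) = 19
q[2,4,6] = (19 - 11) / (6 - 2) = 2

2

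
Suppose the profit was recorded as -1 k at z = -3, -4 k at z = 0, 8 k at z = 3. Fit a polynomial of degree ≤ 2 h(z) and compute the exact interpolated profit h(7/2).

Using Newton's divided-difference form:
h[-3,0] = (-4 - (-1)) / (0 - (-3)) = -1
h[0,3] = (8 - (-4)) / (3 - 0) = 4
h[-3,0,3] = (4 - (-1)) / (3 - (-3)) = 5/6
h(7/2) = -1 + (-1)·(13/2) + (5/6)·(13/2)·(7/2) = 275/24

275/24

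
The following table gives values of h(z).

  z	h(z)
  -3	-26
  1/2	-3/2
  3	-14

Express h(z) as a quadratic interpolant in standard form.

h(z) = -2z^2 + 2z - 2

Build the Lagrange basis polynomials:
L_0(z) = (z - 1/2)(z - 3) / [21] = (1/21)z^2 - (1/6)z + 1/14
L_1(z) = (z + 3)(z - 3) / [-35/4] = -(4/35)z^2 + 36/35
L_2(z) = (z + 3)(z - 1/2) / [15] = (1/15)z^2 + (1/6)z - 1/10
h(z) = (-26)·L_0 + (-3/2)·L_1 + (-14)·L_2
  (-26)·L_0(z) = -(26/21)z^2 + (13/3)z - 13/7
  (-3/2)·L_1(z) = (6/35)z^2 - 54/35
  (-14)·L_2(z) = -(14/15)z^2 - (7/3)z + 7/5
Adding term by term: -2z^2 + 2z - 2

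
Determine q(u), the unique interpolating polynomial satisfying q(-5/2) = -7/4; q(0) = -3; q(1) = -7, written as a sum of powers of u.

L_0(u) = u(u - 1) / [35/4] = (4/35)u^2 - (4/35)u
L_1(u) = (u + 5/2)(u - 1) / [-5/2] = -(2/5)u^2 - (3/5)u + 1
L_2(u) = (u + 5/2)u / [7/2] = (2/7)u^2 + (5/7)u
q(u) = (-7/4)·L_0 + (-3)·L_1 + (-7)·L_2
  (-7/4)·L_0(u) = -(1/5)u^2 + (1/5)u
  (-3)·L_1(u) = (6/5)u^2 + (9/5)u - 3
  (-7)·L_2(u) = -2u^2 - 5u
Adding term by term: -u^2 - 3u - 3

q(u) = -u^2 - 3u - 3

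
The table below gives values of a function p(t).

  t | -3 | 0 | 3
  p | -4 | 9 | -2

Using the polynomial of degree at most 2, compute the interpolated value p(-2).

3

Evaluate each Lagrange basis at t = -2:
L_0(-2) = (-2)·(-5)/[(-3)·(-6)] = 5/9
L_1(-2) = (1)·(-5)/[(3)·(-3)] = 5/9
L_2(-2) = (1)·(-2)/[(6)·(3)] = -1/9
Sum: (-4)·(5/9) + 9·(5/9) + (-2)·(-1/9) = 3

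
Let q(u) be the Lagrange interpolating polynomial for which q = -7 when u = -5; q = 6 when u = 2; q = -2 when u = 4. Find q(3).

L_0(3) = (1)·(-1)/[(-7)·(-9)] = -1/63
L_1(3) = (8)·(-1)/[(7)·(-2)] = 4/7
L_2(3) = (8)·(1)/[(9)·(2)] = 4/9
Sum: (-7)·(-1/63) + 6·(4/7) + (-2)·(4/9) = 167/63

167/63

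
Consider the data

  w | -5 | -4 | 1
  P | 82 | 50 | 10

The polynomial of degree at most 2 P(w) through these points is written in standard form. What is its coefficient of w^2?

4

Build the Lagrange basis polynomials:
L_0(w) = (w + 4)(w - 1) / [6] = (1/6)w^2 + (1/2)w - 2/3
L_1(w) = (w + 5)(w - 1) / [-5] = -(1/5)w^2 - (4/5)w + 1
L_2(w) = (w + 5)(w + 4) / [30] = (1/30)w^2 + (3/10)w + 2/3
P(w) = 82·L_0 + 50·L_1 + 10·L_2
Only the coefficient of w^2 is needed; take it from each L_i and combine:
82·(1/6) + 50·(-1/5) + 10·(1/30) = 4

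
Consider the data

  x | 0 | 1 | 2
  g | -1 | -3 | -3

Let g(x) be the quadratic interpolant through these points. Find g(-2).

L_0(-2) = (-3)·(-4)/[(-1)·(-2)] = 6
L_1(-2) = (-2)·(-4)/[(1)·(-1)] = -8
L_2(-2) = (-2)·(-3)/[(2)·(1)] = 3
Sum: (-1)·(6) + (-3)·(-8) + (-3)·(3) = 9

9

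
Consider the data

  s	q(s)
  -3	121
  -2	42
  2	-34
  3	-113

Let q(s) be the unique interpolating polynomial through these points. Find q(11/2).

Evaluate each Lagrange basis at s = 11/2:
L_0(11/2) = (15/2)·(7/2)·(5/2)/[(-1)·(-5)·(-6)] = -35/16
L_1(11/2) = (17/2)·(7/2)·(5/2)/[(1)·(-4)·(-5)] = 119/32
L_2(11/2) = (17/2)·(15/2)·(5/2)/[(5)·(4)·(-1)] = -255/32
L_3(11/2) = (17/2)·(15/2)·(7/2)/[(6)·(5)·(1)] = 119/16
Sum: 121·(-35/16) + 42·(119/32) + (-34)·(-255/32) + (-113)·(119/16) = -678

-678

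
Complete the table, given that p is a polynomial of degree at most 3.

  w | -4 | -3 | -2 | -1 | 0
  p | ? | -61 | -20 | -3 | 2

The 4 known values determine p uniquely (degree ≤ 3).
Evaluate each Lagrange basis at w = -4:
L_0(-4) = (-2)·(-3)·(-4)/[(-1)·(-2)·(-3)] = 4
L_1(-4) = (-1)·(-3)·(-4)/[(1)·(-1)·(-2)] = -6
L_2(-4) = (-1)·(-2)·(-4)/[(2)·(1)·(-1)] = 4
L_3(-4) = (-1)·(-2)·(-3)/[(3)·(2)·(1)] = -1
Sum: (-61)·(4) + (-20)·(-6) + (-3)·(4) + 2·(-1) = -138

-138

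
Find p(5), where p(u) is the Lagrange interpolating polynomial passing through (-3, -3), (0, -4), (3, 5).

149/9

Evaluate each Lagrange basis at u = 5:
L_0(5) = (5)·(2)/[(-3)·(-6)] = 5/9
L_1(5) = (8)·(2)/[(3)·(-3)] = -16/9
L_2(5) = (8)·(5)/[(6)·(3)] = 20/9
Sum: (-3)·(5/9) + (-4)·(-16/9) + 5·(20/9) = 149/9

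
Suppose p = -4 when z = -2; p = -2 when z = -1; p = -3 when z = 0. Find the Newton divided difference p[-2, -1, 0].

p[-2,-1] = (-2 - (-4)) / (-1 - (-2)) = 2
p[-1,0] = (-3 - (-2)) / (0 - (-1)) = -1
p[-2,-1,0] = (-1 - 2) / (0 - (-2)) = -3/2

-3/2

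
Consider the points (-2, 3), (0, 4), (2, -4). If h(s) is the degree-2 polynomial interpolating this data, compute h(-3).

Evaluate each Lagrange basis at s = -3:
L_0(-3) = (-3)·(-5)/[(-2)·(-4)] = 15/8
L_1(-3) = (-1)·(-5)/[(2)·(-2)] = -5/4
L_2(-3) = (-1)·(-3)/[(4)·(2)] = 3/8
Sum: 3·(15/8) + 4·(-5/4) + (-4)·(3/8) = -7/8

-7/8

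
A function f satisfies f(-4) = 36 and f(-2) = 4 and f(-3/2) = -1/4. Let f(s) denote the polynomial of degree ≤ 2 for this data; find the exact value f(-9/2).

191/4

L_0(-9/2) = (-5/2)·(-3)/[(-2)·(-5/2)] = 3/2
L_1(-9/2) = (-1/2)·(-3)/[(2)·(-1/2)] = -3/2
L_2(-9/2) = (-1/2)·(-5/2)/[(5/2)·(1/2)] = 1
Sum: 36·(3/2) + 4·(-3/2) + (-1/4)·(1) = 191/4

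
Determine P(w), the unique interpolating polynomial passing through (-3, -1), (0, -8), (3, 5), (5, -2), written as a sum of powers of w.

P(w) = -(241/720)w^3 + (10/9)w^2 + (321/80)w - 8

Newton's divided differences:
P[-3,0] = (-8 - (-1)) / (0 - (-3)) = -7/3
P[0,3] = (5 - (-8)) / (3 - 0) = 13/3
P[3,5] = (-2 - 5) / (5 - 3) = -7/2
P[-3,0,3] = (13/3 - (-7/3)) / (3 - (-3)) = 10/9
P[0,3,5] = (-7/2 - 13/3) / (5 - 0) = -47/30
P[-3,0,3,5] = (-47/30 - 10/9) / (5 - (-3)) = -241/720
P(w) = -1 + (-7/3)·(w + 3) + (10/9)·(w + 3)w + (-241/720)·(w + 3)w(w - 3)
Expanding: P(w) = -(241/720)w^3 + (10/9)w^2 + (321/80)w - 8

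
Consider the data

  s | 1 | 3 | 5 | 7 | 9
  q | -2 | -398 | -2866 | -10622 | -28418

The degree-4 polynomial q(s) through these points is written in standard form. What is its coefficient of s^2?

Build the Lagrange basis polynomials:
L_0(s) = (s - 3)(s - 5)(s - 7)(s - 9) / [384] = (1/384)s^4 - (1/16)s^3 + (103/192)s^2 - (31/16)s + 315/128
L_1(s) = (s - 1)(s - 5)(s - 7)(s - 9) / [-96] = -(1/96)s^4 + (11/48)s^3 - (41/24)s^2 + (229/48)s - 105/32
L_2(s) = (s - 1)(s - 3)(s - 7)(s - 9) / [64] = (1/64)s^4 - (5/16)s^3 + (65/32)s^2 - (75/16)s + 189/64
L_3(s) = (s - 1)(s - 3)(s - 5)(s - 9) / [-96] = -(1/96)s^4 + (3/16)s^3 - (13/12)s^2 + (37/16)s - 45/32
L_4(s) = (s - 1)(s - 3)(s - 5)(s - 7) / [384] = (1/384)s^4 - (1/24)s^3 + (43/192)s^2 - (11/24)s + 35/128
q(s) = (-2)·L_0 + (-398)·L_1 + (-2866)·L_2 + (-10622)·L_3 + (-28418)·L_4
Only the coefficient of s^2 is needed; take it from each L_i and combine:
(-2)·(103/192) + (-398)·(-41/24) + (-2866)·(65/32) + (-10622)·(-13/12) + (-28418)·(43/192) = 0

0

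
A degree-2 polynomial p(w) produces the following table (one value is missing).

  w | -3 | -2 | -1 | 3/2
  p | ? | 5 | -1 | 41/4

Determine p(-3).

17

The 3 known values determine p uniquely (degree ≤ 2).
L_0(-3) = (-2)·(-9/2)/[(-1)·(-7/2)] = 18/7
L_1(-3) = (-1)·(-9/2)/[(1)·(-5/2)] = -9/5
L_2(-3) = (-1)·(-2)/[(7/2)·(5/2)] = 8/35
Sum: 5·(18/7) + (-1)·(-9/5) + 41/4·(8/35) = 17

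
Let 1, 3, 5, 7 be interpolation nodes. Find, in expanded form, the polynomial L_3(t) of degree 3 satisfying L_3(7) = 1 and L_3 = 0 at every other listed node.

L_3(t) = (1/48)t^3 - (3/16)t^2 + (23/48)t - 5/16

L_3(t) = (t - 1)(t - 3)(t - 5) / [(6)·(4)·(2)]
       = (t^3 - 9t^2 + 23t - 15) / (48)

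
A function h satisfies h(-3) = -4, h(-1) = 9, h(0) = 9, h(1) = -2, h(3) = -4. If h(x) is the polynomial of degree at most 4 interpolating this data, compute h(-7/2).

939/256

Evaluate each Lagrange basis at x = -7/2:
L_0(-7/2) = (-5/2)·(-7/2)·(-9/2)·(-13/2)/[(-2)·(-3)·(-4)·(-6)] = 455/256
L_1(-7/2) = (-1/2)·(-7/2)·(-9/2)·(-13/2)/[(2)·(-1)·(-2)·(-4)] = -819/256
L_2(-7/2) = (-1/2)·(-5/2)·(-9/2)·(-13/2)/[(3)·(1)·(-1)·(-3)] = 65/16
L_3(-7/2) = (-1/2)·(-5/2)·(-7/2)·(-13/2)/[(4)·(2)·(1)·(-2)] = -455/256
L_4(-7/2) = (-1/2)·(-5/2)·(-7/2)·(-9/2)/[(6)·(4)·(3)·(2)] = 35/256
Sum: (-4)·(455/256) + 9·(-819/256) + 9·(65/16) + (-2)·(-455/256) + (-4)·(35/256) = 939/256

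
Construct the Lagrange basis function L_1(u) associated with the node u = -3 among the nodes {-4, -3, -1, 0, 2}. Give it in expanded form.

L_1(u) = (u + 4)(u + 1)u(u - 2) / [(1)·(-2)·(-3)·(-5)]
       = (u^4 + 3u^3 - 6u^2 - 8u) / (-30)

L_1(u) = -(1/30)u^4 - (1/10)u^3 + (1/5)u^2 + (4/15)u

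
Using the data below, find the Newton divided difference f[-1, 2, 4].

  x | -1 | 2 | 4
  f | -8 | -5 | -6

f[-1,2] = (-5 - (-8)) / (2 - (-1)) = 1
f[2,4] = (-6 - (-5)) / (4 - 2) = -1/2
f[-1,2,4] = (-1/2 - 1) / (4 - (-1)) = -3/10

-3/10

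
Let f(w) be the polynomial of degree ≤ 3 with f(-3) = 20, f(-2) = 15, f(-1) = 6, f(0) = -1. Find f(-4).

15

Evaluate each Lagrange basis at w = -4:
L_0(-4) = (-2)·(-3)·(-4)/[(-1)·(-2)·(-3)] = 4
L_1(-4) = (-1)·(-3)·(-4)/[(1)·(-1)·(-2)] = -6
L_2(-4) = (-1)·(-2)·(-4)/[(2)·(1)·(-1)] = 4
L_3(-4) = (-1)·(-2)·(-3)/[(3)·(2)·(1)] = -1
Sum: 20·(4) + 15·(-6) + 6·(4) + (-1)·(-1) = 15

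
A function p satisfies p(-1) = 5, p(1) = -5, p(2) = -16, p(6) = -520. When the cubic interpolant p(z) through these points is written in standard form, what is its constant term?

-4

L_0(z) = (z - 1)(z - 2)(z - 6) / [-42] = -(1/42)z^3 + (3/14)z^2 - (10/21)z + 2/7
L_1(z) = (z + 1)(z - 2)(z - 6) / [10] = (1/10)z^3 - (7/10)z^2 + (2/5)z + 6/5
L_2(z) = (z + 1)(z - 1)(z - 6) / [-12] = -(1/12)z^3 + (1/2)z^2 + (1/12)z - 1/2
L_3(z) = (z + 1)(z - 1)(z - 2) / [140] = (1/140)z^3 - (1/70)z^2 - (1/140)z + 1/70
p(z) = 5·L_0 + (-5)·L_1 + (-16)·L_2 + (-520)·L_3
Only the constant term is needed; take it from each L_i and combine:
5·(2/7) + (-5)·(6/5) + (-16)·(-1/2) + (-520)·(1/70) = -4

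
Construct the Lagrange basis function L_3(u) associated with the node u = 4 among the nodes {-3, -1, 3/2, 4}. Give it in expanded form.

L_3(u) = (2/175)u^3 + (1/35)u^2 - (6/175)u - 9/175

L_3(u) = (u + 3)(u + 1)(u - 3/2) / [(7)·(5)·(5/2)]
       = (u^3 + (5/2)u^2 - 3u - 9/2) / (175/2)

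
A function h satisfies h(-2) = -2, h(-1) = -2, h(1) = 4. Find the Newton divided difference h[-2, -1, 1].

h[-2,-1] = (-2 - (-2)) / (-1 - (-2)) = 0
h[-1,1] = (4 - (-2)) / (1 - (-1)) = 3
h[-2,-1,1] = (3 - 0) / (1 - (-2)) = 1

1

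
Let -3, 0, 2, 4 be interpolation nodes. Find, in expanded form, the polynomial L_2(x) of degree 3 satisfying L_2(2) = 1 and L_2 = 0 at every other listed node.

L_2(x) = -(1/20)x^3 + (1/20)x^2 + (3/5)x

L_2(x) = (x + 3)x(x - 4) / [(5)·(2)·(-2)]
       = (x^3 - x^2 - 12x) / (-20)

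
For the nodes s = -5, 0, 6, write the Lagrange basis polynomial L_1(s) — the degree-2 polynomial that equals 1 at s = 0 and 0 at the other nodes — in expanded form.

L_1(s) = (s + 5)(s - 6) / [(5)·(-6)]
       = (s^2 - s - 30) / (-30)

L_1(s) = -(1/30)s^2 + (1/30)s + 1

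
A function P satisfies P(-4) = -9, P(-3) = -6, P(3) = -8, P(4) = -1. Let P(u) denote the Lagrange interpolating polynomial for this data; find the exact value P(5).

L_0(5) = (8)·(2)·(1)/[(-1)·(-7)·(-8)] = -2/7
L_1(5) = (9)·(2)·(1)/[(1)·(-6)·(-7)] = 3/7
L_2(5) = (9)·(8)·(1)/[(7)·(6)·(-1)] = -12/7
L_3(5) = (9)·(8)·(2)/[(8)·(7)·(1)] = 18/7
Sum: (-9)·(-2/7) + (-6)·(3/7) + (-8)·(-12/7) + (-1)·(18/7) = 78/7

78/7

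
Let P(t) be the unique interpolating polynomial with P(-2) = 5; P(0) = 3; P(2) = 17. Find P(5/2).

Using Newton's divided-difference form:
P[-2,0] = (3 - 5) / (0 - (-2)) = -1
P[0,2] = (17 - 3) / (2 - 0) = 7
P[-2,0,2] = (7 - (-1)) / (2 - (-2)) = 2
P(5/2) = 5 + (-1)·(9/2) + 2·(9/2)·(5/2) = 23

23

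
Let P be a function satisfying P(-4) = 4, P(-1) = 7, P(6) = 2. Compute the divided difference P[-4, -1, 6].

P[-4,-1] = (7 - 4) / (-1 - (-4)) = 1
P[-1,6] = (2 - 7) / (6 - (-1)) = -5/7
P[-4,-1,6] = (-5/7 - 1) / (6 - (-4)) = -6/35

-6/35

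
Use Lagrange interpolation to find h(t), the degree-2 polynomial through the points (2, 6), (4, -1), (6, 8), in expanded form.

Build the Lagrange basis polynomials:
L_0(t) = (t - 4)(t - 6) / [8] = (1/8)t^2 - (5/4)t + 3
L_1(t) = (t - 2)(t - 6) / [-4] = -(1/4)t^2 + 2t - 3
L_2(t) = (t - 2)(t - 4) / [8] = (1/8)t^2 - (3/4)t + 1
h(t) = 6·L_0 + (-1)·L_1 + 8·L_2
  6·L_0(t) = (3/4)t^2 - (15/2)t + 18
  (-1)·L_1(t) = (1/4)t^2 - 2t + 3
  8·L_2(t) = t^2 - 6t + 8
Adding term by term: 2t^2 - (31/2)t + 29

h(t) = 2t^2 - (31/2)t + 29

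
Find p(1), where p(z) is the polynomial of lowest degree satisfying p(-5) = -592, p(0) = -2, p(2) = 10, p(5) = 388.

Using Newton's divided-difference form:
p[-5,0] = (-2 - (-592)) / (0 - (-5)) = 118
p[0,2] = (10 - (-2)) / (2 - 0) = 6
p[2,5] = (388 - 10) / (5 - 2) = 126
p[-5,0,2] = (6 - 118) / (2 - (-5)) = -16
p[0,2,5] = (126 - 6) / (5 - 0) = 24
p[-5,0,2,5] = (24 - (-16)) / (5 - (-5)) = 4
p(1) = -592 + 118·(6) + (-16)·(6)·(1) + 4·(6)·(1)·(-1) = -4

-4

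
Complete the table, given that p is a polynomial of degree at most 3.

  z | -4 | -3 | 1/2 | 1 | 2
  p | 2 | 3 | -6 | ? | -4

The 4 known values determine p uniquely (degree ≤ 3).
L_0(1) = (4)·(1/2)·(-1)/[(-1)·(-9/2)·(-6)] = 2/27
L_1(1) = (5)·(1/2)·(-1)/[(1)·(-7/2)·(-5)] = -1/7
L_2(1) = (5)·(4)·(-1)/[(9/2)·(7/2)·(-3/2)] = 160/189
L_3(1) = (5)·(4)·(1/2)/[(6)·(5)·(3/2)] = 2/9
Sum: 2·(2/27) + 3·(-1/7) + (-6)·(160/189) + (-4)·(2/9) = -1181/189

-1181/189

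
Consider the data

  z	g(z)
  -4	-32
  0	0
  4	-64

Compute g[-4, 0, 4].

g[-4,0] = (0 - (-32)) / (0 - (-4)) = 8
g[0,4] = (-64 - 0) / (4 - 0) = -16
g[-4,0,4] = (-16 - 8) / (4 - (-4)) = -3

-3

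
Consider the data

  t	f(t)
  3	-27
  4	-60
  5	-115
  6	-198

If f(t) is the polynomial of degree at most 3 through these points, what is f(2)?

-10

Evaluate each Lagrange basis at t = 2:
L_0(2) = (-2)·(-3)·(-4)/[(-1)·(-2)·(-3)] = 4
L_1(2) = (-1)·(-3)·(-4)/[(1)·(-1)·(-2)] = -6
L_2(2) = (-1)·(-2)·(-4)/[(2)·(1)·(-1)] = 4
L_3(2) = (-1)·(-2)·(-3)/[(3)·(2)·(1)] = -1
Sum: (-27)·(4) + (-60)·(-6) + (-115)·(4) + (-198)·(-1) = -10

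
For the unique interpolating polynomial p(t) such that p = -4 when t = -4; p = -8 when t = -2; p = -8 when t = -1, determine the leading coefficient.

2/3

The leading coefficient equals the top divided difference p[-4,-2,-1].
p[-4,-2] = (-8 - (-4)) / (-2 - (-4)) = -2
p[-2,-1] = (-8 - (-8)) / (-1 - (-2)) = 0
p[-4,-2,-1] = (0 - (-2)) / (-1 - (-4)) = 2/3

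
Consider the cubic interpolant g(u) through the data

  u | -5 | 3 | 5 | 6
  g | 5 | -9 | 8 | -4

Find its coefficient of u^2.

697/220

Build the Lagrange basis polynomials:
L_0(u) = (u - 3)(u - 5)(u - 6) / [-880] = -(1/880)u^3 + (7/440)u^2 - (63/880)u + 9/88
L_1(u) = (u + 5)(u - 5)(u - 6) / [48] = (1/48)u^3 - (1/8)u^2 - (25/48)u + 25/8
L_2(u) = (u + 5)(u - 3)(u - 6) / [-20] = -(1/20)u^3 + (1/5)u^2 + (27/20)u - 9/2
L_3(u) = (u + 5)(u - 3)(u - 5) / [33] = (1/33)u^3 - (1/11)u^2 - (25/33)u + 25/11
g(u) = 5·L_0 + (-9)·L_1 + 8·L_2 + (-4)·L_3
Only the coefficient of u^2 is needed; take it from each L_i and combine:
5·(7/440) + (-9)·(-1/8) + 8·(1/5) + (-4)·(-1/11) = 697/220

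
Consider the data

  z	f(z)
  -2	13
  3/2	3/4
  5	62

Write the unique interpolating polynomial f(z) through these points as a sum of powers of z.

f(z) = 3z^2 - 2z - 3

Build the Lagrange basis polynomials:
L_0(z) = (z - 3/2)(z - 5) / [49/2] = (2/49)z^2 - (13/49)z + 15/49
L_1(z) = (z + 2)(z - 5) / [-49/4] = -(4/49)z^2 + (12/49)z + 40/49
L_2(z) = (z + 2)(z - 3/2) / [49/2] = (2/49)z^2 + (1/49)z - 6/49
f(z) = 13·L_0 + (3/4)·L_1 + 62·L_2
  13·L_0(z) = (26/49)z^2 - (169/49)z + 195/49
  (3/4)·L_1(z) = -(3/49)z^2 + (9/49)z + 30/49
  62·L_2(z) = (124/49)z^2 + (62/49)z - 372/49
Adding term by term: 3z^2 - 2z - 3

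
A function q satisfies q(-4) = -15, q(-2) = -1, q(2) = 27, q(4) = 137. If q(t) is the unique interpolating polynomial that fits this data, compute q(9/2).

Using Newton's divided-difference form:
q[-4,-2] = (-1 - (-15)) / (-2 - (-4)) = 7
q[-2,2] = (27 - (-1)) / (2 - (-2)) = 7
q[2,4] = (137 - 27) / (4 - 2) = 55
q[-4,-2,2] = (7 - 7) / (2 - (-4)) = 0
q[-2,2,4] = (55 - 7) / (4 - (-2)) = 8
q[-4,-2,2,4] = (8 - 0) / (4 - (-4)) = 1
q(9/2) = -15 + 7·(17/2) + 0·(17/2)·(13/2) + 1·(17/2)·(13/2)·(5/2) = 1461/8

1461/8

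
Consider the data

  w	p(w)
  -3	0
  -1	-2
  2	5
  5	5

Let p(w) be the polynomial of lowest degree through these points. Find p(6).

Evaluate each Lagrange basis at w = 6:
L_0(6) = (7)·(4)·(1)/[(-2)·(-5)·(-8)] = -7/20
L_1(6) = (9)·(4)·(1)/[(2)·(-3)·(-6)] = 1
L_2(6) = (9)·(7)·(1)/[(5)·(3)·(-3)] = -7/5
L_3(6) = (9)·(7)·(4)/[(8)·(6)·(3)] = 7/4
Sum: 0 + (-2)·(1) + 5·(-7/5) + 5·(7/4) = -1/4

-1/4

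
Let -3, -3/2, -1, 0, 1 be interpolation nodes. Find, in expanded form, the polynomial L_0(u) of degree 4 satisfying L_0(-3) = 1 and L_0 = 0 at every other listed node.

L_0(u) = (u + 3/2)(u + 1)u(u - 1) / [(-3/2)·(-2)·(-3)·(-4)]
       = (u^4 + (3/2)u^3 - u^2 - (3/2)u) / (36)

L_0(u) = (1/36)u^4 + (1/24)u^3 - (1/36)u^2 - (1/24)u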